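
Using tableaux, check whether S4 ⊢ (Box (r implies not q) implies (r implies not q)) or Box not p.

Valid

Tableau for the negation not ((Box (r implies not q) implies (r implies not q)) or Box not p):
1. not ((Box (r implies not q) implies (r implies not q)) or Box not p), 0
2. not (Box (r implies not q) implies (r implies not q)), 0
3. not Box not p, 0
4. Box (r implies not q), 0
5. not (r implies not q), 0
6. r, 0
7. q, 0
8. r implies not q, 0
9. not q, 0
Accessibility: 0R0
Branch closes: q and not q both at 0.
Every branch of the negation's tableau closes; the branch above is one of them.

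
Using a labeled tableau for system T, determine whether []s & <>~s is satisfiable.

Unsatisfiable

1. []s & <>~s, u
2. []s, u
3. <>~s, u
4. s, u
5. ~s, v
6. s, v
Accessibility: uRu, uRv, vRv
Branch closes: s and ~s both at v.
Every branch closes; the branch above is one of them.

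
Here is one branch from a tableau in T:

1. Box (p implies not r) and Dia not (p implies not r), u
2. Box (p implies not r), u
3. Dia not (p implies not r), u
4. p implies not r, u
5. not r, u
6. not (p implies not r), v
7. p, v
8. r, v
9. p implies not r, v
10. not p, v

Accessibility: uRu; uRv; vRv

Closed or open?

Yes, closed

Both p and not p appear at v.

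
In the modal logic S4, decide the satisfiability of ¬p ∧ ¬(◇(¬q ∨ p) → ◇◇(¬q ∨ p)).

1. ¬p ∧ ¬(◇(¬q ∨ p) → ◇◇(¬q ∨ p)), 0
2. ¬p, 0
3. ¬(◇(¬q ∨ p) → ◇◇(¬q ∨ p)), 0
4. ◇(¬q ∨ p), 0
5. ¬◇◇(¬q ∨ p), 0
6. ¬◇(¬q ∨ p), 0
7. ¬(¬q ∨ p), 0
8. q, 0
9. ¬q ∨ p, 1
10. ¬◇(¬q ∨ p), 1
11. ¬(¬q ∨ p), 1
12. q, 1
13. ¬p, 1
14. p, 1
Accessibility: 0R0, 0R1, 1R1
Branch closes: p and ¬p both at 1.
All branches of the tableau close; one closing branch shown above.

Unsatisfiable (every branch closes)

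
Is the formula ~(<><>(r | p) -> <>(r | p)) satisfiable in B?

1. ~(<><>(r | p) -> <>(r | p)), u
2. <><>(r | p), u
3. ~<>(r | p), u
4. ~(r | p), u
5. ~r, u
6. ~p, u
7. <>(r | p), v
8. ~(r | p), v
9. ~r, v
10. ~p, v
11. r | p, w
12. p, w
Accessibility: uRu, uRv, vRu, vRv, vRw, wRv, wRw

Satisfiable (open branch found)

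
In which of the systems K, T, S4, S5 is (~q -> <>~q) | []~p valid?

T, S4, S5

T-tableau for the negation ~((~q -> <>~q) | []~p):
1. ~((~q -> <>~q) | []~p), 0
2. ~(~q -> <>~q), 0
3. ~[]~p, 0
4. ~q, 0
5. ~<>~q, 0
6. q, 0
Accessibility: 0R0
Branch closes: q and ~q both at 0.
Every branch closes (one shown): valid in T, hence also in S4, S5 (every theorem of T is a theorem of S4 and S5).
K-tableau for the negation ~((~q -> <>~q) | []~p):
1. ~((~q -> <>~q) | []~p), 0
2. ~(~q -> <>~q), 0
3. ~[]~p, 0
4. ~q, 0
5. ~<>~q, 0
6. p, 1
7. q, 1
Accessibility: 0R1
Complete open branch: countermodel on a K-frame, so not valid in K.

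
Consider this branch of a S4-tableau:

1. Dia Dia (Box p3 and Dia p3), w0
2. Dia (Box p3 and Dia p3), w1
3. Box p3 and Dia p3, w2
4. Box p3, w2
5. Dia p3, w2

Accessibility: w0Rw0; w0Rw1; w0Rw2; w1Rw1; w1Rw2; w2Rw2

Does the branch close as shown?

Not closed

No world carries both an atom and its negation.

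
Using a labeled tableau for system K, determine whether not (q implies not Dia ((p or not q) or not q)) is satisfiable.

1. not (q implies not Dia ((p or not q) or not q)), 0
2. q, 0   [neg-implies-rule on 1]
3. Dia ((p or not q) or not q), 0   [neg-implies-rule on 1]
4. (p or not q) or not q, 1   [Dia-rule on 3: fresh world 1, 0R1]
5. not q, 1   [or-rule on 4 (branches; this branch)]
Accessibility: 0R1

Satisfiable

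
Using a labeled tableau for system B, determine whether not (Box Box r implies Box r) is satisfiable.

1. not (Box Box r implies Box r), w0
2. Box Box r, w0
3. not Box r, w0
4. Box r, w0
5. r, w0
6. not r, w1
7. Box r, w1
8. r, w1
Accessibility: w0Rw0, w0Rw1, w1Rw0, w1Rw1
Branch closes: r and not r both at w1.
All branches of the tableau close; one closing branch shown above.

Unsatisfiable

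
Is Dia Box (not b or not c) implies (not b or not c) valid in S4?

No, not valid

Tableau for the negation not (Dia Box (not b or not c) implies (not b or not c)):
1. not (Dia Box (not b or not c) implies (not b or not c)), w0
2. Dia Box (not b or not c), w0   [neg-implies-rule on 1]
3. not (not b or not c), w0   [neg-implies-rule on 1]
4. b, w0   [neg-or-rule on 3]
5. c, w0   [neg-or-rule on 3]
6. Box (not b or not c), w1   [Dia-rule on 2: fresh world w1, w0Rw1]
7. not b or not c, w1   [Box-rule on 6 via w1Rw1]
8. not c, w1   [or-rule on 7 (branches; this branch)]
Accessibility: w0Rw0, w0Rw1, w1Rw1
The negation has an open branch (countermodel exists).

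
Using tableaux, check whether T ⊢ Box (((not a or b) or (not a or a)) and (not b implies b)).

Tableau for the negation not Box (((not a or b) or (not a or a)) and (not b implies b)):
1. not Box (((not a or b) or (not a or a)) and (not b implies b)), u
2. not (((not a or b) or (not a or a)) and (not b implies b)), v
3. not (not b implies b), v
4. not b, v
Accessibility: uRu, uRv, vRv
The negation has an open branch (countermodel exists).

No, not valid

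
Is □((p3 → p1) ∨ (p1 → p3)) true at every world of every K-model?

Tableau for the negation ¬□((p3 → p1) ∨ (p1 → p3)):
1. ¬□((p3 → p1) ∨ (p1 → p3)), w0
2. ¬((p3 → p1) ∨ (p1 → p3)), w1
3. ¬(p3 → p1), w1
4. ¬(p1 → p3), w1
5. p3, w1
6. ¬p1, w1
7. p1, w1
8. ¬p3, w1
Accessibility: w0Rw1
Branch closes: p1 and ¬p1 both at w1.
All branches of the negation close; one closing branch shown above.

Yes, valid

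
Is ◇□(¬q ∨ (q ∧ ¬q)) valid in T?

No, not valid

Tableau for the negation ¬◇□(¬q ∨ (q ∧ ¬q)):
1. ¬◇□(¬q ∨ (q ∧ ¬q)), u
2. ¬□(¬q ∨ (q ∧ ¬q)), u
3. ¬(¬q ∨ (q ∧ ¬q)), v
4. q, v
5. ¬(q ∧ ¬q), v
6. ¬□(¬q ∨ (q ∧ ¬q)), v
7. ¬(¬q ∨ (q ∧ ¬q)), w
8. q, w
9. ¬(q ∧ ¬q), w
Accessibility: uRu, uRv, vRv, vRw, wRw
The negation has an open branch (countermodel exists).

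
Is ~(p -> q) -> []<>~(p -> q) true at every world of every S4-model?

Not valid

Tableau for the negation ~(~(p -> q) -> []<>~(p -> q)):
1. ~(~(p -> q) -> []<>~(p -> q)), u
2. ~(p -> q), u
3. ~[]<>~(p -> q), u
4. p, u
5. ~q, u
6. ~<>~(p -> q), v
7. p -> q, v
8. q, v
Accessibility: uRu, uRv, vRv
The negation has an open branch (countermodel exists).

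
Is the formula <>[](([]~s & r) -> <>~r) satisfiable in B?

Yes, satisfiable

1. <>[](([]~s & r) -> <>~r), 0
2. [](([]~s & r) -> <>~r), 1
3. ([]~s & r) -> <>~r, 0
4. ([]~s & r) -> <>~r, 1
5. <>~r, 0
6. <>~r, 1
7. ~r, 2
8. ~r, 3
9. ([]~s & r) -> <>~r, 3
10. <>~r, 3
11. ~r, 4
Accessibility: 0R0, 0R1, 0R2, 1R0, 1R1, 1R3, 2R0, 2R2, 3R1, 3R3, 3R4, 4R3, 4R4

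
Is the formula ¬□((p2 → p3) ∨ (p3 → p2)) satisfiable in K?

1. ¬□((p2 → p3) ∨ (p3 → p2)), 0
2. ¬((p2 → p3) ∨ (p3 → p2)), 1
3. ¬(p2 → p3), 1
4. ¬(p3 → p2), 1
5. p2, 1
6. ¬p3, 1
7. p3, 1
8. ¬p2, 1
Accessibility: 0R1
Branch closes: p3 and ¬p3 both at 1.
(One branch shown.) All branches close.

Unsatisfiable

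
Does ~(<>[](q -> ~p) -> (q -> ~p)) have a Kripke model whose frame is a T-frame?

1. ~(<>[](q -> ~p) -> (q -> ~p)), u
2. <>[](q -> ~p), u
3. ~(q -> ~p), u
4. q, u
5. p, u
6. [](q -> ~p), v
7. q -> ~p, v
8. ~p, v
Accessibility: uRu, uRv, vRv

Satisfiable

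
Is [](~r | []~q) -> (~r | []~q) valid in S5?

Valid in S5

Tableau for the negation ~([](~r | []~q) -> (~r | []~q)):
1. ~([](~r | []~q) -> (~r | []~q)), u
2. [](~r | []~q), u   [~->-rule on 1]
3. ~(~r | []~q), u   [~->-rule on 1]
4. r, u   [~|-rule on 3]
5. ~[]~q, u   [~|-rule on 3]
6. ~r | []~q, u   [[]-rule on 2 via uRu]
7. []~q, u   [|-rule on 6 (branches; this branch)]
8. ~q, u   [[]-rule on 7 via uRu]
9. q, v   [~[]-rule on 5: fresh world v, uRv]
10. ~r | []~q, v   [[]-rule on 2 via uRv]
11. ~q, v   [[]-rule on 7 via uRv]
Accessibility: uRu, uRv, vRu, vRv
Branch closes: q and ~q both at v.
Every branch of the negation's tableau closes; the branch above is one of them.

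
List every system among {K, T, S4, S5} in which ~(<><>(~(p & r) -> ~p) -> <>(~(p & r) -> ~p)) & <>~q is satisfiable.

K, T

T-tableau for the formula:
1. ~(<><>(~(p & r) -> ~p) -> <>(~(p & r) -> ~p)) & <>~q, u
2. ~(<><>(~(p & r) -> ~p) -> <>(~(p & r) -> ~p)), u
3. <>~q, u
4. <><>(~(p & r) -> ~p), u
5. ~<>(~(p & r) -> ~p), u
6. ~(~(p & r) -> ~p), u
7. ~(p & r), u
8. p, u
9. ~r, u
10. ~q, v
11. ~(~(p & r) -> ~p), v
12. ~(p & r), v
13. p, v
14. ~r, v
15. <>(~(p & r) -> ~p), w
16. ~(~(p & r) -> ~p), w
17. ~(p & r), w
18. p, w
19. ~r, w
20. ~(p & r) -> ~p, x
21. ~p, x
Accessibility: uRu, uRv, uRw, vRv, wRw, wRx, xRx
Complete open branch: satisfiable in T, hence also in K (this T-model is also a K-model).
S4-tableau for the formula:
1. ~(<><>(~(p & r) -> ~p) -> <>(~(p & r) -> ~p)) & <>~q, u
2. ~(<><>(~(p & r) -> ~p) -> <>(~(p & r) -> ~p)), u
3. <>~q, u
4. <><>(~(p & r) -> ~p), u
5. ~<>(~(p & r) -> ~p), u
6. ~(~(p & r) -> ~p), u
7. ~(p & r), u
8. p, u
9. ~r, u
10. ~q, v
11. ~(~(p & r) -> ~p), v
12. ~(p & r), v
13. p, v
14. ~r, v
15. <>(~(p & r) -> ~p), w
16. ~(~(p & r) -> ~p), w
17. ~(p & r), w
18. p, w
19. ~r, w
20. ~(p & r) -> ~p, x
21. ~(~(p & r) -> ~p), x
22. ~(p & r), x
23. p, x
24. p & r, x
25. r, x
26. ~r, x
Accessibility: uRu, uRv, uRw, uRx, vRv, wRw, wRx, xRx
Branch closes: r and ~r both at x.
Every branch closes (one shown): unsatisfiable in S4, hence also in S5 (every S5-frame is an S4-frame).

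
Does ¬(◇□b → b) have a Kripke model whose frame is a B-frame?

Unsatisfiable (every branch closes)

1. ¬(◇□b → b), w0
2. ◇□b, w0
3. ¬b, w0
4. □b, w1
5. b, w0
Accessibility: w0Rw0, w0Rw1, w1Rw0, w1Rw1
Branch closes: b and ¬b both at w0.
Every branch closes; the branch above is one of them.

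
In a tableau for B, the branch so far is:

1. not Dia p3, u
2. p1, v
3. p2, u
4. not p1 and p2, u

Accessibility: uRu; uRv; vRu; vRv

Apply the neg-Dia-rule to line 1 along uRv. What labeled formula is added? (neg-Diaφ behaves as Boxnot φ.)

neg-Diaφ behaves as Boxnot φ: propagate the negated body to each accessible world.

not p3, v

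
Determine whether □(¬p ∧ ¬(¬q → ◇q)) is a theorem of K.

Tableau for the negation ¬□(¬p ∧ ¬(¬q → ◇q)):
1. ¬□(¬p ∧ ¬(¬q → ◇q)), u
2. ¬(¬p ∧ ¬(¬q → ◇q)), v
3. ¬q → ◇q, v
4. ◇q, v
5. q, w
Accessibility: uRv, vRw
The negation has an open branch (countermodel exists).

Not valid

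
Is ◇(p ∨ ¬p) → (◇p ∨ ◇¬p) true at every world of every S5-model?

Tableau for the negation ¬(◇(p ∨ ¬p) → (◇p ∨ ◇¬p)):
1. ¬(◇(p ∨ ¬p) → (◇p ∨ ◇¬p)), w0
2. ◇(p ∨ ¬p), w0   [¬→-rule on 1]
3. ¬(◇p ∨ ◇¬p), w0   [¬→-rule on 1]
4. ¬◇p, w0   [¬∨-rule on 3]
5. ¬◇¬p, w0   [¬∨-rule on 3]
6. ¬p, w0   [¬◇-rule on 4 via w0Rw0]
7. p, w0   [¬◇-rule on 5 via w0Rw0]
Accessibility: w0Rw0
Branch closes: p and ¬p both at w0.
Every branch of the negation's tableau closes; the branch above is one of them.

Valid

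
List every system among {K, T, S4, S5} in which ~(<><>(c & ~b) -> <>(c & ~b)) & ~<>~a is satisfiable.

S4-tableau for the formula:
1. ~(<><>(c & ~b) -> <>(c & ~b)) & ~<>~a, w0
2. ~(<><>(c & ~b) -> <>(c & ~b)), w0
3. ~<>~a, w0
4. <><>(c & ~b), w0
5. ~<>(c & ~b), w0
6. a, w0
7. ~(c & ~b), w0
8. b, w0
9. <>(c & ~b), w1
10. a, w1
11. ~(c & ~b), w1
12. b, w1
13. c & ~b, w2
14. c, w2
15. ~b, w2
16. a, w2
17. ~(c & ~b), w2
18. b, w2
Accessibility: w0Rw0, w0Rw1, w0Rw2, w1Rw1, w1Rw2, w2Rw2
Branch closes: b and ~b both at w2.
Every branch closes (one shown): unsatisfiable in S4, hence also in S5 (every S5-frame is an S4-frame).
T-tableau for the formula:
1. ~(<><>(c & ~b) -> <>(c & ~b)) & ~<>~a, w0
2. ~(<><>(c & ~b) -> <>(c & ~b)), w0
3. ~<>~a, w0
4. <><>(c & ~b), w0
5. ~<>(c & ~b), w0
6. a, w0
7. ~(c & ~b), w0
8. b, w0
9. <>(c & ~b), w1
10. a, w1
11. ~(c & ~b), w1
12. b, w1
13. c & ~b, w2
14. c, w2
15. ~b, w2
Accessibility: w0Rw0, w0Rw1, w1Rw1, w1Rw2, w2Rw2
Complete open branch: satisfiable in T, hence also in K (this T-model is also a K-model).

K, T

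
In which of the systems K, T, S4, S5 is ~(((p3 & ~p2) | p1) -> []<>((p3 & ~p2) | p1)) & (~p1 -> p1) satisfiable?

S4-tableau for the formula:
1. ~(((p3 & ~p2) | p1) -> []<>((p3 & ~p2) | p1)) & (~p1 -> p1), u
2. ~(((p3 & ~p2) | p1) -> []<>((p3 & ~p2) | p1)), u
3. ~p1 -> p1, u
4. (p3 & ~p2) | p1, u
5. ~[]<>((p3 & ~p2) | p1), u
6. p1, u
7. ~<>((p3 & ~p2) | p1), v
8. ~((p3 & ~p2) | p1), v
9. ~(p3 & ~p2), v
10. ~p1, v
11. p2, v
Accessibility: uRu, uRv, vRv
Complete open branch: satisfiable in S4, hence also in K, T (this S4-model is also a K-model and a T-model).
S5-tableau for the formula:
1. ~(((p3 & ~p2) | p1) -> []<>((p3 & ~p2) | p1)) & (~p1 -> p1), u
2. ~(((p3 & ~p2) | p1) -> []<>((p3 & ~p2) | p1)), u
3. ~p1 -> p1, u
4. (p3 & ~p2) | p1, u
5. ~[]<>((p3 & ~p2) | p1), u
6. p1, u
7. p3 & ~p2, u
8. p3, u
9. ~p2, u
10. ~<>((p3 & ~p2) | p1), v
11. ~((p3 & ~p2) | p1), u
12. ~(p3 & ~p2), u
13. ~p1, u
Accessibility: uRu, uRv, vRu, vRv
Branch closes: p1 and ~p1 both at u.
Every branch closes (one shown): unsatisfiable in S5.

K, T, S4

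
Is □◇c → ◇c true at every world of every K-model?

No, not valid

Tableau for the negation ¬(□◇c → ◇c):
1. ¬(□◇c → ◇c), 0
2. □◇c, 0
3. ¬◇c, 0
The negation has an open branch (countermodel exists).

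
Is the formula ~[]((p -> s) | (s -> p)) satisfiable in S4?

Unsatisfiable

1. ~[]((p -> s) | (s -> p)), w0
2. ~((p -> s) | (s -> p)), w1
3. ~(p -> s), w1
4. ~(s -> p), w1
5. p, w1
6. ~s, w1
7. s, w1
8. ~p, w1
Accessibility: w0Rw0, w0Rw1, w1Rw1
Branch closes: s and ~s both at w1.
(One branch shown.) All branches close.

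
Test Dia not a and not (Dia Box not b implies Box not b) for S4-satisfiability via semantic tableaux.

1. Dia not a and not (Dia Box not b implies Box not b), u
2. Dia not a, u   [and-rule on 1]
3. not (Dia Box not b implies Box not b), u   [and-rule on 1]
4. Dia Box not b, u   [neg-implies-rule on 3]
5. not Box not b, u   [neg-implies-rule on 3]
6. not a, v   [Dia-rule on 2: fresh world v, uRv]
7. Box not b, w   [Dia-rule on 4: fresh world w, uRw]
8. not b, w   [Box-rule on 7 via wRw]
9. b, x   [neg-Box-rule on 5: fresh world x, uRx]
Accessibility: uRu, uRv, uRw, uRx, vRv, wRw, xRx

Satisfiable (open branch found)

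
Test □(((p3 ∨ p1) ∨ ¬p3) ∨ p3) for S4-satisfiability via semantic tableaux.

1. □(((p3 ∨ p1) ∨ ¬p3) ∨ p3), 0
2. ((p3 ∨ p1) ∨ ¬p3) ∨ p3, 0
3. p3, 0
Accessibility: 0R0

Yes, satisfiable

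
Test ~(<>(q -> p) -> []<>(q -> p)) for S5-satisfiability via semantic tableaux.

1. ~(<>(q -> p) -> []<>(q -> p)), 0
2. <>(q -> p), 0
3. ~[]<>(q -> p), 0
4. q -> p, 1
5. p, 1
6. ~<>(q -> p), 2
7. ~(q -> p), 0
8. q, 0
9. ~p, 0
10. ~(q -> p), 1
11. q, 1
12. ~p, 1
Accessibility: 0R0, 0R1, 0R2, 1R0, 1R1, 1R2, 2R0, 2R1, 2R2
Branch closes: p and ~p both at 1.
(One branch shown.) All branches close.

No, unsatisfiable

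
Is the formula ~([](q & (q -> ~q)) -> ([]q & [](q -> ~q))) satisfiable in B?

No, unsatisfiable

1. ~([](q & (q -> ~q)) -> ([]q & [](q -> ~q))), u
2. [](q & (q -> ~q)), u
3. ~([]q & [](q -> ~q)), u
4. q & (q -> ~q), u
5. q, u
6. q -> ~q, u
7. ~[](q -> ~q), u
8. ~q, u
Accessibility: uRu
Branch closes: q and ~q both at u.
(One branch shown.) All branches close.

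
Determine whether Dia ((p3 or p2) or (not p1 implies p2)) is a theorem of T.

No, not valid

Tableau for the negation not Dia ((p3 or p2) or (not p1 implies p2)):
1. not Dia ((p3 or p2) or (not p1 implies p2)), w0
2. not ((p3 or p2) or (not p1 implies p2)), w0   [neg-Dia-rule on 1 via w0Rw0]
3. not (p3 or p2), w0   [neg-or-rule on 2]
4. not (not p1 implies p2), w0   [neg-or-rule on 2]
5. not p3, w0   [neg-or-rule on 3]
6. not p2, w0   [neg-or-rule on 3]
7. not p1, w0   [neg-implies-rule on 4]
Accessibility: w0Rw0
The negation has an open branch (countermodel exists).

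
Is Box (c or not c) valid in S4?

Valid in S4

Tableau for the negation not Box (c or not c):
1. not Box (c or not c), 0
2. not (c or not c), 1   [neg-Box-rule on 1: fresh world 1, 0R1]
3. not c, 1   [neg-or-rule on 2]
4. c, 1   [neg-or-rule on 2]
Accessibility: 0R0, 0R1, 1R1
Branch closes: c and not c both at 1.
All branches of the negation close; one closing branch shown above.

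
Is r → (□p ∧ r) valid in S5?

Invalid (countermodel exists)

Tableau for the negation ¬(r → (□p ∧ r)):
1. ¬(r → (□p ∧ r)), w0
2. r, w0
3. ¬(□p ∧ r), w0
4. ¬□p, w0
5. ¬p, w1
Accessibility: w0Rw0, w0Rw1, w1Rw0, w1Rw1
The negation has an open branch (countermodel exists).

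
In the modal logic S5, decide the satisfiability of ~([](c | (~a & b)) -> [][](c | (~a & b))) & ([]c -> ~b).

No, unsatisfiable

1. ~([](c | (~a & b)) -> [][](c | (~a & b))) & ([]c -> ~b), 0
2. ~([](c | (~a & b)) -> [][](c | (~a & b))), 0
3. []c -> ~b, 0
4. [](c | (~a & b)), 0
5. ~[][](c | (~a & b)), 0
6. c | (~a & b), 0
7. ~[]c, 0
8. ~a & b, 0
9. ~a, 0
10. b, 0
11. ~[](c | (~a & b)), 1
12. c | (~a & b), 1
13. ~a & b, 1
14. ~a, 1
15. b, 1
16. ~c, 2
17. c | (~a & b), 2
18. ~a & b, 2
19. ~a, 2
20. b, 2
21. ~(c | (~a & b)), 3
22. ~c, 3
23. ~(~a & b), 3
24. c | (~a & b), 3
25. ~b, 3
26. ~a & b, 3
27. ~a, 3
28. b, 3
Accessibility: 0R0, 0R1, 0R2, 0R3, 1R0, 1R1, 1R2, 1R3, 2R0, 2R1, 2R2, 2R3, 3R0, 3R1, 3R2, 3R3
Branch closes: b and ~b both at 3.
Every branch closes; the branch above is one of them.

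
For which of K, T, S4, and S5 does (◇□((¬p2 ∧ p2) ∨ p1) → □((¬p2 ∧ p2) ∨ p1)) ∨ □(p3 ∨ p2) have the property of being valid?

S4-tableau for the negation ¬((◇□((¬p2 ∧ p2) ∨ p1) → □((¬p2 ∧ p2) ∨ p1)) ∨ □(p3 ∨ p2)):
1. ¬((◇□((¬p2 ∧ p2) ∨ p1) → □((¬p2 ∧ p2) ∨ p1)) ∨ □(p3 ∨ p2)), u
2. ¬(◇□((¬p2 ∧ p2) ∨ p1) → □((¬p2 ∧ p2) ∨ p1)), u
3. ¬□(p3 ∨ p2), u
4. ◇□((¬p2 ∧ p2) ∨ p1), u
5. ¬□((¬p2 ∧ p2) ∨ p1), u
6. ¬(p3 ∨ p2), v
7. ¬p3, v
8. ¬p2, v
9. □((¬p2 ∧ p2) ∨ p1), w
10. (¬p2 ∧ p2) ∨ p1, w
11. p1, w
12. ¬((¬p2 ∧ p2) ∨ p1), x
13. ¬(¬p2 ∧ p2), x
14. ¬p1, x
15. ¬p2, x
Accessibility: uRu, uRv, uRw, uRx, vRv, wRw, xRx
Complete open branch: countermodel on an S4-frame, so not valid in S4, nor in K, T (the same frame is also a K-frame and a T-frame).
S5-tableau for the negation ¬((◇□((¬p2 ∧ p2) ∨ p1) → □((¬p2 ∧ p2) ∨ p1)) ∨ □(p3 ∨ p2)):
1. ¬((◇□((¬p2 ∧ p2) ∨ p1) → □((¬p2 ∧ p2) ∨ p1)) ∨ □(p3 ∨ p2)), u
2. ¬(◇□((¬p2 ∧ p2) ∨ p1) → □((¬p2 ∧ p2) ∨ p1)), u
3. ¬□(p3 ∨ p2), u
4. ◇□((¬p2 ∧ p2) ∨ p1), u
5. ¬□((¬p2 ∧ p2) ∨ p1), u
6. ¬(p3 ∨ p2), v
7. ¬p3, v
8. ¬p2, v
9. □((¬p2 ∧ p2) ∨ p1), w
10. (¬p2 ∧ p2) ∨ p1, u
11. (¬p2 ∧ p2) ∨ p1, v
12. (¬p2 ∧ p2) ∨ p1, w
13. p1, u
14. p1, v
15. p1, w
16. ¬((¬p2 ∧ p2) ∨ p1), x
17. ¬(¬p2 ∧ p2), x
18. ¬p1, x
19. (¬p2 ∧ p2) ∨ p1, x
20. ¬p2, x
21. ¬p2 ∧ p2, x
22. p2, x
Accessibility: uRu, uRv, uRw, uRx, vRu, vRv, vRw, vRx, wRu, wRv, wRw, wRx, xRu, xRv, xRw, xRx
Branch closes: p2 and ¬p2 both at x.
Every branch closes (one shown): valid in S5.

S5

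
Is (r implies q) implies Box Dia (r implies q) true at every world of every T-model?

Invalid (countermodel exists)

Tableau for the negation not ((r implies q) implies Box Dia (r implies q)):
1. not ((r implies q) implies Box Dia (r implies q)), w0
2. r implies q, w0
3. not Box Dia (r implies q), w0
4. q, w0
5. not Dia (r implies q), w1
6. not (r implies q), w1
7. r, w1
8. not q, w1
Accessibility: w0Rw0, w0Rw1, w1Rw1
The negation has an open branch (countermodel exists).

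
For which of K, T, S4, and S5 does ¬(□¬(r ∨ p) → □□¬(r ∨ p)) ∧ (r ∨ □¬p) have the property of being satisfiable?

T-tableau for the formula:
1. ¬(□¬(r ∨ p) → □□¬(r ∨ p)) ∧ (r ∨ □¬p), u
2. ¬(□¬(r ∨ p) → □□¬(r ∨ p)), u
3. r ∨ □¬p, u
4. □¬(r ∨ p), u
5. ¬□□¬(r ∨ p), u
6. ¬(r ∨ p), u
7. ¬r, u
8. ¬p, u
9. □¬p, u
10. ¬□¬(r ∨ p), v
11. ¬(r ∨ p), v
12. ¬r, v
13. ¬p, v
14. r ∨ p, w
15. p, w
Accessibility: uRu, uRv, vRv, vRw, wRw
Complete open branch: satisfiable in T, hence also in K (this T-model is also a K-model).
S4-tableau for the formula:
1. ¬(□¬(r ∨ p) → □□¬(r ∨ p)) ∧ (r ∨ □¬p), u
2. ¬(□¬(r ∨ p) → □□¬(r ∨ p)), u
3. r ∨ □¬p, u
4. □¬(r ∨ p), u
5. ¬□□¬(r ∨ p), u
6. ¬(r ∨ p), u
7. ¬r, u
8. ¬p, u
9. □¬p, u
10. ¬□¬(r ∨ p), v
11. ¬(r ∨ p), v
12. ¬r, v
13. ¬p, v
14. r ∨ p, w
15. ¬(r ∨ p), w
16. ¬r, w
17. ¬p, w
18. p, w
Accessibility: uRu, uRv, uRw, vRv, vRw, wRw
Branch closes: p and ¬p both at w.
Every branch closes (one shown): unsatisfiable in S4, hence also in S5 (every S5-frame is an S4-frame).

K, T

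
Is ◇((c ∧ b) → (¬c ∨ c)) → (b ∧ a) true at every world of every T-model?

Not valid

Tableau for the negation ¬(◇((c ∧ b) → (¬c ∨ c)) → (b ∧ a)):
1. ¬(◇((c ∧ b) → (¬c ∨ c)) → (b ∧ a)), w0
2. ◇((c ∧ b) → (¬c ∨ c)), w0   [¬→-rule on 1]
3. ¬(b ∧ a), w0   [¬→-rule on 1]
4. ¬a, w0   [¬∧-rule on 3 (branches; this branch)]
5. (c ∧ b) → (¬c ∨ c), w1   [◇-rule on 2: fresh world w1, w0Rw1]
6. ¬c ∨ c, w1   [→-rule on 5 (branches; this branch)]
7. c, w1   [∨-rule on 6 (branches; this branch)]
Accessibility: w0Rw0, w0Rw1, w1Rw1
The negation has an open branch (countermodel exists).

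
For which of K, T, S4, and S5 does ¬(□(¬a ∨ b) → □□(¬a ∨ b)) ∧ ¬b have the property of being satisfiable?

T-tableau for the formula:
1. ¬(□(¬a ∨ b) → □□(¬a ∨ b)) ∧ ¬b, 0
2. ¬(□(¬a ∨ b) → □□(¬a ∨ b)), 0
3. ¬b, 0
4. □(¬a ∨ b), 0
5. ¬□□(¬a ∨ b), 0
6. ¬a ∨ b, 0
7. ¬a, 0
8. ¬□(¬a ∨ b), 1
9. ¬a ∨ b, 1
10. b, 1
11. ¬(¬a ∨ b), 2
12. a, 2
13. ¬b, 2
Accessibility: 0R0, 0R1, 1R1, 1R2, 2R2
Complete open branch: satisfiable in T, hence also in K (this T-model is also a K-model).
S4-tableau for the formula:
1. ¬(□(¬a ∨ b) → □□(¬a ∨ b)) ∧ ¬b, 0
2. ¬(□(¬a ∨ b) → □□(¬a ∨ b)), 0
3. ¬b, 0
4. □(¬a ∨ b), 0
5. ¬□□(¬a ∨ b), 0
6. ¬a ∨ b, 0
7. ¬a, 0
8. ¬□(¬a ∨ b), 1
9. ¬a ∨ b, 1
10. b, 1
11. ¬(¬a ∨ b), 2
12. a, 2
13. ¬b, 2
14. ¬a ∨ b, 2
15. b, 2
Accessibility: 0R0, 0R1, 0R2, 1R1, 1R2, 2R2
Branch closes: b and ¬b both at 2.
Every branch closes (one shown): unsatisfiable in S4, hence also in S5 (every S5-frame is an S4-frame).

K, T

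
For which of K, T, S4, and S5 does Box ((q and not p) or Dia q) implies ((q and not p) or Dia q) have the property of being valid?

T-tableau for the negation not (Box ((q and not p) or Dia q) implies ((q and not p) or Dia q)):
1. not (Box ((q and not p) or Dia q) implies ((q and not p) or Dia q)), u
2. Box ((q and not p) or Dia q), u
3. not ((q and not p) or Dia q), u
4. not (q and not p), u
5. not Dia q, u
6. (q and not p) or Dia q, u
7. not q, u
8. p, u
9. Dia q, u
10. q, v
11. (q and not p) or Dia q, v
12. not q, v
Accessibility: uRu, uRv, vRv
Branch closes: q and not q both at v.
Every branch closes (one shown): valid in T, hence also in S4, S5 (every theorem of T is a theorem of S4 and S5).
K-tableau for the negation not (Box ((q and not p) or Dia q) implies ((q and not p) or Dia q)):
1. not (Box ((q and not p) or Dia q) implies ((q and not p) or Dia q)), u
2. Box ((q and not p) or Dia q), u
3. not ((q and not p) or Dia q), u
4. not (q and not p), u
5. not Dia q, u
6. p, u
Complete open branch: countermodel on a K-frame, so not valid in K.

T, S4, S5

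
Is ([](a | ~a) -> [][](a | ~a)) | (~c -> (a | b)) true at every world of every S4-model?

Valid in S4

Tableau for the negation ~(([](a | ~a) -> [][](a | ~a)) | (~c -> (a | b))):
1. ~(([](a | ~a) -> [][](a | ~a)) | (~c -> (a | b))), u
2. ~([](a | ~a) -> [][](a | ~a)), u
3. ~(~c -> (a | b)), u
4. [](a | ~a), u
5. ~[][](a | ~a), u
6. ~c, u
7. ~(a | b), u
8. ~a, u
9. ~b, u
10. a | ~a, u
11. ~[](a | ~a), v
12. a | ~a, v
13. ~a, v
14. ~(a | ~a), w
15. ~a, w
16. a, w
Accessibility: uRu, uRv, uRw, vRv, vRw, wRw
Branch closes: a and ~a both at w.
All branches of the negation close; one closing branch shown above.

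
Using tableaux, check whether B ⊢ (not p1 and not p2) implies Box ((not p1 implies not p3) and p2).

No, not valid

Tableau for the negation not ((not p1 and not p2) implies Box ((not p1 implies not p3) and p2)):
1. not ((not p1 and not p2) implies Box ((not p1 implies not p3) and p2)), w0
2. not p1 and not p2, w0
3. not Box ((not p1 implies not p3) and p2), w0
4. not p1, w0
5. not p2, w0
6. not ((not p1 implies not p3) and p2), w1
7. not p2, w1
Accessibility: w0Rw0, w0Rw1, w1Rw0, w1Rw1
The negation has an open branch (countermodel exists).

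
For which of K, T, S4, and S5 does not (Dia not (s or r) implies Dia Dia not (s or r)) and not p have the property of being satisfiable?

K-tableau for the formula:
1. not (Dia not (s or r) implies Dia Dia not (s or r)) and not p, 0
2. not (Dia not (s or r) implies Dia Dia not (s or r)), 0   [and-rule on 1]
3. not p, 0   [and-rule on 1]
4. Dia not (s or r), 0   [neg-implies-rule on 2]
5. not Dia Dia not (s or r), 0   [neg-implies-rule on 2]
6. not (s or r), 1   [Dia-rule on 4: fresh world 1, 0R1]
7. not s, 1   [neg-or-rule on 6]
8. not r, 1   [neg-or-rule on 6]
9. not Dia not (s or r), 1   [neg-Dia-rule on 5 via 0R1]
Accessibility: 0R1
Complete open branch: satisfiable in K.
T-tableau for the formula:
1. not (Dia not (s or r) implies Dia Dia not (s or r)) and not p, 0
2. not (Dia not (s or r) implies Dia Dia not (s or r)), 0   [and-rule on 1]
3. not p, 0   [and-rule on 1]
4. Dia not (s or r), 0   [neg-implies-rule on 2]
5. not Dia Dia not (s or r), 0   [neg-implies-rule on 2]
6. not Dia not (s or r), 0   [neg-Dia-rule on 5 via 0R0]
7. s or r, 0   [neg-Dia-rule on 6 via 0R0]
8. r, 0   [or-rule on 7 (branches; this branch)]
9. not (s or r), 1   [Dia-rule on 4: fresh world 1, 0R1]
10. not s, 1   [neg-or-rule on 9]
11. not r, 1   [neg-or-rule on 9]
12. not Dia not (s or r), 1   [neg-Dia-rule on 5 via 0R1]
13. s or r, 1   [neg-Dia-rule on 6 via 0R1]
14. r, 1   [or-rule on 13 (branches; this branch)]
Accessibility: 0R0, 0R1, 1R1
Branch closes: r and not r both at 1.
Every branch closes (one shown): unsatisfiable in T, hence also in S4, S5 (every S4/S5-frame is a T-frame).

K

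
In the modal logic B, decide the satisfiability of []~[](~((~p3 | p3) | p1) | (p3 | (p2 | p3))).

1. []~[](~((~p3 | p3) | p1) | (p3 | (p2 | p3))), w0
2. ~[](~((~p3 | p3) | p1) | (p3 | (p2 | p3))), w0
3. ~(~((~p3 | p3) | p1) | (p3 | (p2 | p3))), w1
4. (~p3 | p3) | p1, w1
5. ~(p3 | (p2 | p3)), w1
6. ~p3, w1
7. ~(p2 | p3), w1
8. ~p2, w1
9. ~[](~((~p3 | p3) | p1) | (p3 | (p2 | p3))), w1
10. p1, w1
11. ~(~((~p3 | p3) | p1) | (p3 | (p2 | p3))), w2
12. (~p3 | p3) | p1, w2
13. ~(p3 | (p2 | p3)), w2
14. ~p3, w2
15. ~(p2 | p3), w2
16. ~p2, w2
17. p1, w2
Accessibility: w0Rw0, w0Rw1, w1Rw0, w1Rw1, w1Rw2, w2Rw1, w2Rw2

Yes, satisfiable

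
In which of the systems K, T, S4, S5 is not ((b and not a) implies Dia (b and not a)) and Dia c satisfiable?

K

K-tableau for the formula:
1. not ((b and not a) implies Dia (b and not a)) and Dia c, 0
2. not ((b and not a) implies Dia (b and not a)), 0   [and-rule on 1]
3. Dia c, 0   [and-rule on 1]
4. b and not a, 0   [neg-implies-rule on 2]
5. not Dia (b and not a), 0   [neg-implies-rule on 2]
6. b, 0   [and-rule on 4]
7. not a, 0   [and-rule on 4]
8. c, 1   [Dia-rule on 3: fresh world 1, 0R1]
9. not (b and not a), 1   [neg-Dia-rule on 5 via 0R1]
10. a, 1   [neg-and-rule on 9 (branches; this branch)]
Accessibility: 0R1
Complete open branch: satisfiable in K.
T-tableau for the formula:
1. not ((b and not a) implies Dia (b and not a)) and Dia c, 0
2. not ((b and not a) implies Dia (b and not a)), 0   [and-rule on 1]
3. Dia c, 0   [and-rule on 1]
4. b and not a, 0   [neg-implies-rule on 2]
5. not Dia (b and not a), 0   [neg-implies-rule on 2]
6. b, 0   [and-rule on 4]
7. not a, 0   [and-rule on 4]
8. not (b and not a), 0   [neg-Dia-rule on 5 via 0R0]
9. a, 0   [neg-and-rule on 8 (branches; this branch)]
Accessibility: 0R0
Branch closes: a and not a both at 0.
Every branch closes (one shown): unsatisfiable in T, hence also in S4, S5 (every S4/S5-frame is a T-frame).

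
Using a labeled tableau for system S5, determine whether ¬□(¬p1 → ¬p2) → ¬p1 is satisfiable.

1. ¬□(¬p1 → ¬p2) → ¬p1, u
2. ¬p1, u
Accessibility: uRu

Satisfiable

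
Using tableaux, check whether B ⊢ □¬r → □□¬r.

Tableau for the negation ¬(□¬r → □□¬r):
1. ¬(□¬r → □□¬r), 0
2. □¬r, 0   [¬→-rule on 1]
3. ¬□□¬r, 0   [¬→-rule on 1]
4. ¬r, 0   [□-rule on 2 via 0R0]
5. ¬□¬r, 1   [¬□-rule on 3: fresh world 1, 0R1]
6. ¬r, 1   [□-rule on 2 via 0R1]
7. r, 2   [¬□-rule on 5: fresh world 2, 1R2]
Accessibility: 0R0, 0R1, 1R0, 1R1, 1R2, 2R1, 2R2
The negation has an open branch (countermodel exists).

Invalid (countermodel exists)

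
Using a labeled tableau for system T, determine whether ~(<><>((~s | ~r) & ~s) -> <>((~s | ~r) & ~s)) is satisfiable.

Satisfiable (open branch found)

1. ~(<><>((~s | ~r) & ~s) -> <>((~s | ~r) & ~s)), u
2. <><>((~s | ~r) & ~s), u
3. ~<>((~s | ~r) & ~s), u
4. ~((~s | ~r) & ~s), u
5. s, u
6. <>((~s | ~r) & ~s), v
7. ~((~s | ~r) & ~s), v
8. s, v
9. (~s | ~r) & ~s, w
10. ~s | ~r, w
11. ~s, w
12. ~r, w
Accessibility: uRu, uRv, vRv, vRw, wRw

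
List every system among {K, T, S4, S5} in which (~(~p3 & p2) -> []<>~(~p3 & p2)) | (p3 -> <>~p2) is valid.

S5

S4-tableau for the negation ~((~(~p3 & p2) -> []<>~(~p3 & p2)) | (p3 -> <>~p2)):
1. ~((~(~p3 & p2) -> []<>~(~p3 & p2)) | (p3 -> <>~p2)), u
2. ~(~(~p3 & p2) -> []<>~(~p3 & p2)), u
3. ~(p3 -> <>~p2), u
4. ~(~p3 & p2), u
5. ~[]<>~(~p3 & p2), u
6. p3, u
7. ~<>~p2, u
8. p2, u
9. ~<>~(~p3 & p2), v
10. p2, v
11. ~p3 & p2, v
12. ~p3, v
Accessibility: uRu, uRv, vRv
Complete open branch: countermodel on an S4-frame, so not valid in S4, nor in K, T (the same frame is also a K-frame and a T-frame).
S5-tableau for the negation ~((~(~p3 & p2) -> []<>~(~p3 & p2)) | (p3 -> <>~p2)):
1. ~((~(~p3 & p2) -> []<>~(~p3 & p2)) | (p3 -> <>~p2)), u
2. ~(~(~p3 & p2) -> []<>~(~p3 & p2)), u
3. ~(p3 -> <>~p2), u
4. ~(~p3 & p2), u
5. ~[]<>~(~p3 & p2), u
6. p3, u
7. ~<>~p2, u
8. p2, u
9. ~<>~(~p3 & p2), v
10. p2, v
11. ~p3 & p2, u
12. ~p3, u
Accessibility: uRu, uRv, vRu, vRv
Branch closes: p3 and ~p3 both at u.
Every branch closes (one shown): valid in S5.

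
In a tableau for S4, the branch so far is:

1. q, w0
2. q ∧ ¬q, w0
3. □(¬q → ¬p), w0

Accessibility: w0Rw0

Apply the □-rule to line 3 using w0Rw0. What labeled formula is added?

¬q → ¬p, w0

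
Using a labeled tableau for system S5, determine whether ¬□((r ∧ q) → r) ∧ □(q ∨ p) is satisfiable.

1. ¬□((r ∧ q) → r) ∧ □(q ∨ p), 0
2. ¬□((r ∧ q) → r), 0
3. □(q ∨ p), 0
4. q ∨ p, 0
5. p, 0
6. ¬((r ∧ q) → r), 1
7. r ∧ q, 1
8. ¬r, 1
9. r, 1
10. q, 1
Accessibility: 0R0, 0R1, 1R0, 1R1
Branch closes: r and ¬r both at 1.
Every branch closes; the branch above is one of them.

Unsatisfiable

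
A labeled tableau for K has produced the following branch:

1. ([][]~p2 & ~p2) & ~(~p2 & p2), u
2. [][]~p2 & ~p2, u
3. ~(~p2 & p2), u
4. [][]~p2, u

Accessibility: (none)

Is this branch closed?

No atom appears with both signs at the same world.

No, open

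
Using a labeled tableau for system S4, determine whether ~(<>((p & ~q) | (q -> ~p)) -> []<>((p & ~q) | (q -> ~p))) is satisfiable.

Yes, satisfiable

1. ~(<>((p & ~q) | (q -> ~p)) -> []<>((p & ~q) | (q -> ~p))), u
2. <>((p & ~q) | (q -> ~p)), u
3. ~[]<>((p & ~q) | (q -> ~p)), u
4. (p & ~q) | (q -> ~p), v
5. q -> ~p, v
6. ~p, v
7. ~<>((p & ~q) | (q -> ~p)), w
8. ~((p & ~q) | (q -> ~p)), w
9. ~(p & ~q), w
10. ~(q -> ~p), w
11. q, w
12. p, w
Accessibility: uRu, uRv, uRw, vRv, wRw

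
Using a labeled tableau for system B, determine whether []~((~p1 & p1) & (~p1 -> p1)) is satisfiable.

1. []~((~p1 & p1) & (~p1 -> p1)), w0
2. ~((~p1 & p1) & (~p1 -> p1)), w0
3. ~(~p1 -> p1), w0
4. ~p1, w0
Accessibility: w0Rw0

Satisfiable (open branch found)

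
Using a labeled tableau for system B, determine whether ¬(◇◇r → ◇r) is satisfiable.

Satisfiable (open branch found)

1. ¬(◇◇r → ◇r), 0
2. ◇◇r, 0
3. ¬◇r, 0
4. ¬r, 0
5. ◇r, 1
6. ¬r, 1
7. r, 2
Accessibility: 0R0, 0R1, 1R0, 1R1, 1R2, 2R1, 2R2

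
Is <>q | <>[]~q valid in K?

Invalid (countermodel exists)

Tableau for the negation ~(<>q | <>[]~q):
1. ~(<>q | <>[]~q), u
2. ~<>q, u
3. ~<>[]~q, u
The negation has an open branch (countermodel exists).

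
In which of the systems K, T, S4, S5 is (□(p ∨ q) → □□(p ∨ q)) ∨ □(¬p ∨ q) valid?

S4-tableau for the negation ¬((□(p ∨ q) → □□(p ∨ q)) ∨ □(¬p ∨ q)):
1. ¬((□(p ∨ q) → □□(p ∨ q)) ∨ □(¬p ∨ q)), 0
2. ¬(□(p ∨ q) → □□(p ∨ q)), 0
3. ¬□(¬p ∨ q), 0
4. □(p ∨ q), 0
5. ¬□□(p ∨ q), 0
6. p ∨ q, 0
7. q, 0
8. ¬(¬p ∨ q), 1
9. p, 1
10. ¬q, 1
11. p ∨ q, 1
12. ¬□(p ∨ q), 2
13. p ∨ q, 2
14. q, 2
15. ¬(p ∨ q), 3
16. ¬p, 3
17. ¬q, 3
18. p ∨ q, 3
19. q, 3
Accessibility: 0R0, 0R1, 0R2, 0R3, 1R1, 2R2, 2R3, 3R3
Branch closes: q and ¬q both at 3.
Every branch closes (one shown): valid in S4, hence also in S5 (every theorem of S4 is a theorem of S5).
T-tableau for the negation ¬((□(p ∨ q) → □□(p ∨ q)) ∨ □(¬p ∨ q)):
1. ¬((□(p ∨ q) → □□(p ∨ q)) ∨ □(¬p ∨ q)), 0
2. ¬(□(p ∨ q) → □□(p ∨ q)), 0
3. ¬□(¬p ∨ q), 0
4. □(p ∨ q), 0
5. ¬□□(p ∨ q), 0
6. p ∨ q, 0
7. q, 0
8. ¬(¬p ∨ q), 1
9. p, 1
10. ¬q, 1
11. p ∨ q, 1
12. ¬□(p ∨ q), 2
13. p ∨ q, 2
14. q, 2
15. ¬(p ∨ q), 3
16. ¬p, 3
17. ¬q, 3
Accessibility: 0R0, 0R1, 0R2, 1R1, 2R2, 2R3, 3R3
Complete open branch: countermodel on a T-frame, so not valid in T, nor in K (the same frame is also a K-frame).

S4, S5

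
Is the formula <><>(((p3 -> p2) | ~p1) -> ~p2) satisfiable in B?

Satisfiable (open branch found)

1. <><>(((p3 -> p2) | ~p1) -> ~p2), w0
2. <>(((p3 -> p2) | ~p1) -> ~p2), w1
3. ((p3 -> p2) | ~p1) -> ~p2, w2
4. ~p2, w2
Accessibility: w0Rw0, w0Rw1, w1Rw0, w1Rw1, w1Rw2, w2Rw1, w2Rw2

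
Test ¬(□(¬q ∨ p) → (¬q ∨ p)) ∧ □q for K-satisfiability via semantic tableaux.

1. ¬(□(¬q ∨ p) → (¬q ∨ p)) ∧ □q, w0
2. ¬(□(¬q ∨ p) → (¬q ∨ p)), w0
3. □q, w0
4. □(¬q ∨ p), w0
5. ¬(¬q ∨ p), w0
6. q, w0
7. ¬p, w0

Satisfiable (open branch found)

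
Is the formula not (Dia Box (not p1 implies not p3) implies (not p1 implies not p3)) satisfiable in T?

Satisfiable

1. not (Dia Box (not p1 implies not p3) implies (not p1 implies not p3)), w0
2. Dia Box (not p1 implies not p3), w0   [neg-implies-rule on 1]
3. not (not p1 implies not p3), w0   [neg-implies-rule on 1]
4. not p1, w0   [neg-implies-rule on 3]
5. p3, w0   [neg-implies-rule on 3]
6. Box (not p1 implies not p3), w1   [Dia-rule on 2: fresh world w1, w0Rw1]
7. not p1 implies not p3, w1   [Box-rule on 6 via w1Rw1]
8. not p3, w1   [implies-rule on 7 (branches; this branch)]
Accessibility: w0Rw0, w0Rw1, w1Rw1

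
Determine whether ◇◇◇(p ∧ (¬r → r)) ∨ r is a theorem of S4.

Tableau for the negation ¬(◇◇◇(p ∧ (¬r → r)) ∨ r):
1. ¬(◇◇◇(p ∧ (¬r → r)) ∨ r), u
2. ¬◇◇◇(p ∧ (¬r → r)), u   [¬∨-rule on 1]
3. ¬r, u   [¬∨-rule on 1]
4. ¬◇◇(p ∧ (¬r → r)), u   [¬◇-rule on 2 via uRu]
5. ¬◇(p ∧ (¬r → r)), u   [¬◇-rule on 4 via uRu]
6. ¬(p ∧ (¬r → r)), u   [¬◇-rule on 5 via uRu]
7. ¬(¬r → r), u   [¬∧-rule on 6 (branches; this branch)]
Accessibility: uRu
The negation has an open branch (countermodel exists).

Invalid (countermodel exists)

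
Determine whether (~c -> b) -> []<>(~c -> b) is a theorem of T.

Not valid

Tableau for the negation ~((~c -> b) -> []<>(~c -> b)):
1. ~((~c -> b) -> []<>(~c -> b)), u
2. ~c -> b, u
3. ~[]<>(~c -> b), u
4. b, u
5. ~<>(~c -> b), v
6. ~(~c -> b), v
7. ~c, v
8. ~b, v
Accessibility: uRu, uRv, vRv
The negation has an open branch (countermodel exists).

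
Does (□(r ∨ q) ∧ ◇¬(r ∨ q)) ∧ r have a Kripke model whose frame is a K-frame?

1. (□(r ∨ q) ∧ ◇¬(r ∨ q)) ∧ r, w0
2. □(r ∨ q) ∧ ◇¬(r ∨ q), w0   [∧-rule on 1]
3. r, w0   [∧-rule on 1]
4. □(r ∨ q), w0   [∧-rule on 2]
5. ◇¬(r ∨ q), w0   [∧-rule on 2]
6. ¬(r ∨ q), w1   [◇-rule on 5: fresh world w1, w0Rw1]
7. ¬r, w1   [¬∨-rule on 6]
8. ¬q, w1   [¬∨-rule on 6]
9. r ∨ q, w1   [□-rule on 4 via w0Rw1]
10. q, w1   [∨-rule on 9 (branches; this branch)]
Accessibility: w0Rw1
Branch closes: q and ¬q both at w1.
Every branch closes; the branch above is one of them.

No, unsatisfiable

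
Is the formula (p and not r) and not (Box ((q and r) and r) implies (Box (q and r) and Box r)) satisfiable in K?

Unsatisfiable

1. (p and not r) and not (Box ((q and r) and r) implies (Box (q and r) and Box r)), w0
2. p and not r, w0
3. not (Box ((q and r) and r) implies (Box (q and r) and Box r)), w0
4. p, w0
5. not r, w0
6. Box ((q and r) and r), w0
7. not (Box (q and r) and Box r), w0
8. not Box (q and r), w0
9. not (q and r), w1
10. (q and r) and r, w1
11. q and r, w1
12. r, w1
13. q, w1
14. not r, w1
Accessibility: w0Rw1
Branch closes: r and not r both at w1.
All branches of the tableau close; one closing branch shown above.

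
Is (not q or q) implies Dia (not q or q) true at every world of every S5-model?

Valid

Tableau for the negation not ((not q or q) implies Dia (not q or q)):
1. not ((not q or q) implies Dia (not q or q)), 0
2. not q or q, 0
3. not Dia (not q or q), 0
4. not (not q or q), 0
5. q, 0
6. not q, 0
Accessibility: 0R0
Branch closes: q and not q both at 0.
Every branch of the negation's tableau closes; the branch above is one of them.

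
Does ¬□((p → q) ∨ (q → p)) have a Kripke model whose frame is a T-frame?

No, unsatisfiable

1. ¬□((p → q) ∨ (q → p)), 0
2. ¬((p → q) ∨ (q → p)), 1
3. ¬(p → q), 1
4. ¬(q → p), 1
5. p, 1
6. ¬q, 1
7. q, 1
8. ¬p, 1
Accessibility: 0R0, 0R1, 1R1
Branch closes: q and ¬q both at 1.
All branches of the tableau close; one closing branch shown above.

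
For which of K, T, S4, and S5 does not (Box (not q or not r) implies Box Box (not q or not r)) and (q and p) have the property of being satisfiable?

K, T

S4-tableau for the formula:
1. not (Box (not q or not r) implies Box Box (not q or not r)) and (q and p), w0
2. not (Box (not q or not r) implies Box Box (not q or not r)), w0   [and-rule on 1]
3. q and p, w0   [and-rule on 1]
4. Box (not q or not r), w0   [neg-implies-rule on 2]
5. not Box Box (not q or not r), w0   [neg-implies-rule on 2]
6. q, w0   [and-rule on 3]
7. p, w0   [and-rule on 3]
8. not q or not r, w0   [Box-rule on 4 via w0Rw0]
9. not r, w0   [or-rule on 8 (branches; this branch)]
10. not Box (not q or not r), w1   [neg-Box-rule on 5: fresh world w1, w0Rw1]
11. not q or not r, w1   [Box-rule on 4 via w0Rw1]
12. not r, w1   [or-rule on 11 (branches; this branch)]
13. not (not q or not r), w2   [neg-Box-rule on 10: fresh world w2, w1Rw2]
14. q, w2   [neg-or-rule on 13]
15. r, w2   [neg-or-rule on 13]
16. not q or not r, w2   [Box-rule on 4 via w0Rw2]
17. not r, w2   [or-rule on 16 (branches; this branch)]
Accessibility: w0Rw0, w0Rw1, w0Rw2, w1Rw1, w1Rw2, w2Rw2
Branch closes: r and not r both at w2.
Every branch closes (one shown): unsatisfiable in S4, hence also in S5 (every S5-frame is an S4-frame).
T-tableau for the formula:
1. not (Box (not q or not r) implies Box Box (not q or not r)) and (q and p), w0
2. not (Box (not q or not r) implies Box Box (not q or not r)), w0   [and-rule on 1]
3. q and p, w0   [and-rule on 1]
4. Box (not q or not r), w0   [neg-implies-rule on 2]
5. not Box Box (not q or not r), w0   [neg-implies-rule on 2]
6. q, w0   [and-rule on 3]
7. p, w0   [and-rule on 3]
8. not q or not r, w0   [Box-rule on 4 via w0Rw0]
9. not r, w0   [or-rule on 8 (branches; this branch)]
10. not Box (not q or not r), w1   [neg-Box-rule on 5: fresh world w1, w0Rw1]
11. not q or not r, w1   [Box-rule on 4 via w0Rw1]
12. not r, w1   [or-rule on 11 (branches; this branch)]
13. not (not q or not r), w2   [neg-Box-rule on 10: fresh world w2, w1Rw2]
14. q, w2   [neg-or-rule on 13]
15. r, w2   [neg-or-rule on 13]
Accessibility: w0Rw0, w0Rw1, w1Rw1, w1Rw2, w2Rw2
Complete open branch: satisfiable in T, hence also in K (this T-model is also a K-model).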